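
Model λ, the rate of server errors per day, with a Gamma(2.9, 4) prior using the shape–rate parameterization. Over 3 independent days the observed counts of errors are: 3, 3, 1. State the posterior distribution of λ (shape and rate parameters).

Posterior: Gamma(shape=9.9, rate=7)

Total count ∑xᵢ = 7 over n = 3 days.
Gamma is conjugate to the Poisson likelihood: posterior is Gamma(shape = 2.9+7 = 9.9, rate = 4+3 = 7).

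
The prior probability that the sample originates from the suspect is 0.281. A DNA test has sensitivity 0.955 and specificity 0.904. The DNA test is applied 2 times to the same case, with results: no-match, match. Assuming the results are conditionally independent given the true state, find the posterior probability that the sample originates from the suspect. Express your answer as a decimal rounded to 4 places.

Let H be the event that the sample originates from the suspect; start with P(H) = 0.281. P('match'|H) = 0.955, P('match'|¬H) = 0.096.
Update on result 1 ('no-match'): P(H) ← 0.045·0.2810 / (0.045·0.2810 + 0.904·0.7190) = 0.012645/0.66262 = 0.0191.
Update on result 2 ('match'): P(H) ← 0.955·0.0191 / (0.955·0.0191 + 0.096·0.9809) = 0.018225/0.11239 = 0.1622.

Posterior P(H) ≈ 0.1622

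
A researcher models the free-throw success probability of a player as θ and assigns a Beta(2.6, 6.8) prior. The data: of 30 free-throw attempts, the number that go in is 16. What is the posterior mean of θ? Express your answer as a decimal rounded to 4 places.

Observing 16 successes and 14 failures updates Beta(2.6, 6.8) by adding the success and failure counts to the two shape parameters: α = 2.6+16 = 18.6, β = 6.8+14 = 20.8.
Posterior mean = α/(α+β) = 18.6/39.4 = 0.4721.

Posterior mean ≈ 0.4721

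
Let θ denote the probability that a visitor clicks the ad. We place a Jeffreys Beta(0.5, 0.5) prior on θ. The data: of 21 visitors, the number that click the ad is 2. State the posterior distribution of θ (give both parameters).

The binomial likelihood is conjugate to the Beta prior: with 2 successes and 19 failures, the posterior is Beta(0.5+2, 0.5+19) = Beta(2.5, 19.5).

Posterior: Beta(2.5, 19.5)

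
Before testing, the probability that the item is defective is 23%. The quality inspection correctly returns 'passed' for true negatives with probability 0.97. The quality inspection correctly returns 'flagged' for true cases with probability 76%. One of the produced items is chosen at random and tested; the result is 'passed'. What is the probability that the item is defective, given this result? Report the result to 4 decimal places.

Let H be the event that the item is defective. P(H) = 0.23, so P(¬H) = 0.77. With E the 'passed' result, P(E|H) = 0.24 and P(E|¬H) = 0.97.
P(E) = 0.24·0.23 + 0.97·0.77 = 0.055200 + 0.74690 = 0.80210.
By Bayes' theorem, P(H|E) = 0.055200 / 0.80210 = 0.0688.

P(H | E) ≈ 0.0688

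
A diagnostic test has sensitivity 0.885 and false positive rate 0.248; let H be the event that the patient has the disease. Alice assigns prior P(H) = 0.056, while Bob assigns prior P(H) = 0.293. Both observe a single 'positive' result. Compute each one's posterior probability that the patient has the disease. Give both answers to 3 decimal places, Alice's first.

Alice: 0.175; Bob: 0.597

P('+'|H) = 0.885, P('+'|¬H) = 0.248.
Alice: numerator 0.885·0.056 = 0.049560; evidence = 0.049560+0.248·0.944 = 0.28367; posterior = 0.175.
Bob: numerator 0.885·0.293 = 0.25931; evidence = 0.25931+0.248·0.707 = 0.43464; posterior = 0.597.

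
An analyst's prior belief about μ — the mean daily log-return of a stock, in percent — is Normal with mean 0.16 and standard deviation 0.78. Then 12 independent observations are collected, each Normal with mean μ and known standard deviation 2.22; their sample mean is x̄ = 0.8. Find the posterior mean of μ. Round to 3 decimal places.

With known σ, the Normal prior is conjugate. Weight on the data is w = (n/σ²)/(n/σ² + 1/τ₀²) = 2.43487/(2.43487+1.64366) = 0.59700.
Posterior mean = w·x̄ + (1−w)·μ₀ = 0.59700·0.8 + 0.40300·0.16 = 0.542.

Posterior mean ≈ 0.542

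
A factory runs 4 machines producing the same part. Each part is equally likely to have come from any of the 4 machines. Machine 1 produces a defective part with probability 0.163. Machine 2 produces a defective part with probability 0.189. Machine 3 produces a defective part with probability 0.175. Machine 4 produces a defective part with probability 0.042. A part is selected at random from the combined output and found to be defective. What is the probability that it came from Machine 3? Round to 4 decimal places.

Posterior probability ≈ 0.3076

P(defective|M1) = 0.163; P(defective|M2) = 0.189; P(defective|M3) = 0.175; P(defective|M4) = 0.042.
Prior × likelihood for each source: 0.25·0.163=0.04075, 0.25·0.189=0.04725, 0.25·0.175=0.04375, 0.25·0.042=0.01050. Summing gives P(defective) = 0.14225.
P(Machine 3 | defective) = 0.04375 / 0.14225 = 0.3076.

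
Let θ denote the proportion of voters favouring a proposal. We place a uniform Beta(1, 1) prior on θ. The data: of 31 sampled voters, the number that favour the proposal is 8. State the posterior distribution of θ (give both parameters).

Posterior: Beta(9, 24)

Observing 8 successes and 23 failures updates Beta(1, 1) by adding the success and failure counts to the two shape parameters: α = 1+8 = 9, β = 1+23 = 24.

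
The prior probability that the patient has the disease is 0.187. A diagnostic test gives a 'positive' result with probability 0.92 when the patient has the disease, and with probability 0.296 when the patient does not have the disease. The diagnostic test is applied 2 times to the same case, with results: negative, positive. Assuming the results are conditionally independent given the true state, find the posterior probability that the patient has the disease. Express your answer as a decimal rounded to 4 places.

Posterior P(H) ≈ 0.0751

Let H be the event that the patient has the disease; start with P(H) = 0.187. P('positive'|H) = 0.92, P('positive'|¬H) = 0.296.
Update on result 1 ('negative'): P(H) ← 0.08·0.1870 / (0.08·0.1870 + 0.704·0.8130) = 0.014960/0.58731 = 0.0255.
Update on result 2 ('positive'): P(H) ← 0.92·0.0255 / (0.92·0.0255 + 0.296·0.9745) = 0.023434/0.31189 = 0.0751.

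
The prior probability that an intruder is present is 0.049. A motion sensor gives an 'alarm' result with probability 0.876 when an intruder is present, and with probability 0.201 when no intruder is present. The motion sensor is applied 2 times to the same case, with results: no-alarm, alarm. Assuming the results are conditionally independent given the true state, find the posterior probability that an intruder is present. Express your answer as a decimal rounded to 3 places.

Posterior P(H) ≈ 0.034

With H the event that an intruder is present, the joint likelihood of the observed sequence is P(data|H) = 0.124·0.876 = 0.10862 and P(data|¬H) = 0.799·0.201 = 0.16060.
Bayes: P(H|data) = 0.049·0.10862 / (0.049·0.10862 + 0.951·0.16060) = 0.0053226/0.15805 = 0.0337.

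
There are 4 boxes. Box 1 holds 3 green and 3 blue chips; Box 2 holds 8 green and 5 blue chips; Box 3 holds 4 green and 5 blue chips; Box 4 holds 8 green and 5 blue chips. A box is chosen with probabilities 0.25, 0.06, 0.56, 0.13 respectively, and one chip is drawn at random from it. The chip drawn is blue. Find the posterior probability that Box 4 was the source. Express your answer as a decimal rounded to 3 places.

Tabulate prior·likelihood by source: [1] prior 0.25, lik 0.5, product 0.1250; [2] prior 0.06, lik 0.3846, product 0.02308; [3] prior 0.56, lik 0.5556, product 0.3111; [4] prior 0.13, lik 0.3846, product 0.05000.
Normalizing constant = 0.50919; the posterior for Box 4 is its product over the sum, 0.05000/0.50919 = 0.098.

Posterior probability ≈ 0.098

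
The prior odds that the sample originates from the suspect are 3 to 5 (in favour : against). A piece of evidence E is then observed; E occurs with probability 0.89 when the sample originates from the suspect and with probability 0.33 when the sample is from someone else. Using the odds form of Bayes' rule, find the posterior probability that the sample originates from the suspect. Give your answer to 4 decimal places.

Prior odds = 3/5 = 0.60000. In log-odds, ln(0.60000) = -0.51083.
Add log likelihood ratio: ln(2.6970) = 0.99213.
Posterior log-odds = 0.48130, so posterior odds = exp(0.48130) = 1.6182. Converting, P(H|E) = 1.6182/2.6182 = 0.6181.

Posterior probability ≈ 0.6181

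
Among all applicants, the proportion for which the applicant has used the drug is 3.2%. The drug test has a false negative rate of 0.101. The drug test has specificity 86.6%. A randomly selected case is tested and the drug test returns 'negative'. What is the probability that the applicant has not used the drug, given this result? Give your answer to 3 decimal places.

Let H be the event that the applicant has used the drug. P(H) = 0.032, so P(¬H) = 0.968. With E the 'negative' result, P(E|H) = 0.101 and P(E|¬H) = 0.866.
P(E) = 0.101·0.032 + 0.866·0.968 = 0.0032320 + 0.83829 = 0.84152.
By Bayes' theorem, P(H|E) = 0.0032320 / 0.84152 = 0.004. Hence P(¬H|E) = 1 − 0.004 = 0.996.

P(¬H | E) ≈ 0.996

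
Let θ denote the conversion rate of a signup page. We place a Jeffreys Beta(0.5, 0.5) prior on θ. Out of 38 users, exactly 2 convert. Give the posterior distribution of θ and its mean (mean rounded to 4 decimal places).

Observing 2 successes and 36 failures updates Beta(0.5, 0.5) by adding the success and failure counts to the two shape parameters: α = 0.5+2 = 2.5, β = 0.5+36 = 36.5.
Posterior mean = α/(α+β) = 2.5/39 = 0.0641.

Posterior: Beta(2.5, 36.5); mean ≈ 0.0641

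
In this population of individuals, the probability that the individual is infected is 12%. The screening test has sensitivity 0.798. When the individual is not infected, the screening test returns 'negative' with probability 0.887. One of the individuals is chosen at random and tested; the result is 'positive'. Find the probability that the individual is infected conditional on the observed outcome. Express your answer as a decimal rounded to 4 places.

P(H | E) ≈ 0.4906

Write H for 'the individual is infected'. Prior odds H:¬H = 0.12/0.88 = 0.13636. For the 'positive' outcome, the likelihood ratio is 0.798/0.113 = 7.0619.
Posterior odds = 0.13636 × 7.0619 = 0.96299, so P(H|E) = 0.96299/(1+0.96299) = 0.4906.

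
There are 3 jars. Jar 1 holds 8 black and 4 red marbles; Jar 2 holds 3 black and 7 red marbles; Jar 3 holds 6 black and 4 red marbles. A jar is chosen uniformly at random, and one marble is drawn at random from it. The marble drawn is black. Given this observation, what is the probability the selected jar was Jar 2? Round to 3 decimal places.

Tabulate prior·likelihood by source: [1] prior 0.333333, lik 0.6667, product 0.2222; [2] prior 0.333333, lik 0.3, product 0.1000; [3] prior 0.333333, lik 0.6, product 0.2000.
Normalizing constant = 0.52222; the posterior for Jar 2 is its product over the sum, 0.1000/0.52222 = 0.191.

Posterior probability ≈ 0.191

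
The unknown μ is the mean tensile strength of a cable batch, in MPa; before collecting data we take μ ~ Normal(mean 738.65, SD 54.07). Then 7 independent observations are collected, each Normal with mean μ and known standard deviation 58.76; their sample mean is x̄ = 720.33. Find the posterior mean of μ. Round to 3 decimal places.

With known σ, the Normal prior is conjugate. Weight on the data is w = (n/σ²)/(n/σ² + 1/τ₀²) = 0.00202738/(0.00202738+0.00034205) = 0.85564.
Posterior mean = w·x̄ + (1−w)·μ₀ = 0.85564·720.33 + 0.14436·738.65 = 722.975.

Posterior mean ≈ 722.975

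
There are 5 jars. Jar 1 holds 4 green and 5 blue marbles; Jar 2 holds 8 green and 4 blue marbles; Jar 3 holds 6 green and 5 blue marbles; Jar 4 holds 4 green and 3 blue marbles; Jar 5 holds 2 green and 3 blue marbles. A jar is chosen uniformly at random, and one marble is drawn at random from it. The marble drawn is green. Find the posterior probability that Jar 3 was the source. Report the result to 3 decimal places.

Posterior probability ≈ 0.208

P(green|Jar 1) = 0.4444; P(green|Jar 2) = 0.6667; P(green|Jar 3) = 0.5455; P(green|Jar 4) = 0.5714; P(green|Jar 5) = 0.4.
Prior × likelihood for each source: 0.2·0.4444=0.08889, 0.2·0.6667=0.1333, 0.2·0.5455=0.1091, 0.2·0.5714=0.1143, 0.2·0.4=0.08000. Summing gives P(green) = 0.52560.
P(Jar 3 | green) = 0.1091 / 0.52560 = 0.208.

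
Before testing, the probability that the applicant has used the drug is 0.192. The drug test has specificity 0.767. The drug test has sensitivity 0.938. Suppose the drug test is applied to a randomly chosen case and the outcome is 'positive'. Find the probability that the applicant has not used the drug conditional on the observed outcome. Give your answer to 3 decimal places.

Let H be the event that the applicant has used the drug. P(H) = 0.192, so P(¬H) = 0.808. With E the 'positive' result, P(E|H) = 0.938 and P(E|¬H) = 0.233.
P(E) = 0.938·0.192 + 0.233·0.808 = 0.18010 + 0.18826 = 0.36836.
By Bayes' theorem, P(H|E) = 0.18010 / 0.36836 = 0.489. Hence P(¬H|E) = 1 − 0.489 = 0.511.

P(¬H | E) ≈ 0.511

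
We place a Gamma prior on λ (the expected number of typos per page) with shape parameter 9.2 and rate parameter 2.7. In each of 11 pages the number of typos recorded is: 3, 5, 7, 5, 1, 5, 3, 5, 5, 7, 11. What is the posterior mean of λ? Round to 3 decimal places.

Total count ∑xᵢ = 57 over n = 11 pages.
Gamma is conjugate to the Poisson likelihood: posterior is Gamma(shape = 9.2+57 = 66.2, rate = 2.7+11 = 13.7).
Posterior mean = shape/rate = 66.2/13.7 = 4.832.

Posterior mean ≈ 4.832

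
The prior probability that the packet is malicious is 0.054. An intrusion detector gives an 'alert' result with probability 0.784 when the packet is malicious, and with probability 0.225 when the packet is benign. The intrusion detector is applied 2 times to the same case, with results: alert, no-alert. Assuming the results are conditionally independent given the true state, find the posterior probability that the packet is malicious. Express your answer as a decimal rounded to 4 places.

Posterior P(H) ≈ 0.0525

With H the event that the packet is malicious, the joint likelihood of the observed sequence is P(data|H) = 0.784·0.216 = 0.16934 and P(data|¬H) = 0.225·0.775 = 0.17438.
Bayes: P(H|data) = 0.054·0.16934 / (0.054·0.16934 + 0.946·0.17438) = 0.0091446/0.17410 = 0.0525.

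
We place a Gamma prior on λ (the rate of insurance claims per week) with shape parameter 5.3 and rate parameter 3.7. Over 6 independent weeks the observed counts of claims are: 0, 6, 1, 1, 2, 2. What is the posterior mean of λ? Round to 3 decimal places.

Posterior mean ≈ 1.784

The Poisson likelihood adds the total count to the shape and the number of exposure periods to the rate. Here ∑xᵢ = 12 and n = 6, so shape 5.3→17.3 and rate 3.7→9.7.
E[λ | data] = 17.3/9.7 = 1.784.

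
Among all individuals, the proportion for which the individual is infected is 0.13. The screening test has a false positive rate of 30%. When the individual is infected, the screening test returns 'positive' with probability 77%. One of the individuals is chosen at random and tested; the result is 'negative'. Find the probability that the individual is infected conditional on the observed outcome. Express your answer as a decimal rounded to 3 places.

Let H be the event that the individual is infected. P(H) = 0.13, so P(¬H) = 0.87. With E the 'negative' result, P(E|H) = 0.23 and P(E|¬H) = 0.7.
P(E) = 0.23·0.13 + 0.7·0.87 = 0.029900 + 0.60900 = 0.63890.
By Bayes' theorem, P(H|E) = 0.029900 / 0.63890 = 0.047.

P(H | E) ≈ 0.047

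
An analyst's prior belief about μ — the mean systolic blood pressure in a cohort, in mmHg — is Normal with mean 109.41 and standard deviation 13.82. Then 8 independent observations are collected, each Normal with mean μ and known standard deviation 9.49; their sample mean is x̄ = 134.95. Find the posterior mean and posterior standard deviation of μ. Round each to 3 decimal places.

Posterior mean ≈ 133.528; posterior SD ≈ 3.261

With known σ, the Normal prior is conjugate. Weight on the data is w = (n/σ²)/(n/σ² + 1/τ₀²) = 0.0888296/(0.0888296+0.00523581) = 0.94434.
Posterior mean = w·x̄ + (1−w)·μ₀ = 0.94434·134.95 + 0.055661·109.41 = 133.528. Posterior variance = 1/(0.0888296+0.00523581) = 10.6309, so SD = 3.261.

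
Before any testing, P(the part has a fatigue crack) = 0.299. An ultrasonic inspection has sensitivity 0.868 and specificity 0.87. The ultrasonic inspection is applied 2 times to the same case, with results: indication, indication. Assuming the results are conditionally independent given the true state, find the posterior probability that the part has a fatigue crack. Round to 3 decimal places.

With H the event that the part has a fatigue crack, the joint likelihood of the observed sequence is P(data|H) = 0.868·0.868 = 0.75342 and P(data|¬H) = 0.13·0.13 = 0.016900.
Bayes: P(H|data) = 0.299·0.75342 / (0.299·0.75342 + 0.701·0.016900) = 0.22527/0.23712 = 0.9500.

Posterior P(H) ≈ 0.950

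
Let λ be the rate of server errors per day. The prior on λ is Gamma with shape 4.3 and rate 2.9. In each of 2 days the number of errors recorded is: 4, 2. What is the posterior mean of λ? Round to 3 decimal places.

Posterior mean ≈ 2.102

The Poisson likelihood adds the total count to the shape and the number of exposure periods to the rate. Here ∑xᵢ = 6 and n = 2, so shape 4.3→10.3 and rate 2.9→4.9.
Posterior mean = shape/rate = 10.3/4.9 = 2.102.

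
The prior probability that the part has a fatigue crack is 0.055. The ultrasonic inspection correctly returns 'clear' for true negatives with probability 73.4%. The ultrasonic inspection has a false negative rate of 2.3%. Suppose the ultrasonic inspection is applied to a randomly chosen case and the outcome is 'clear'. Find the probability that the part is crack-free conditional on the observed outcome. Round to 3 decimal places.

Let H be the event that the part has a fatigue crack. P(H) = 0.055, so P(¬H) = 0.945. With E the 'clear' result, P(E|H) = 0.023 and P(E|¬H) = 0.734.
P(E) = 0.023·0.055 + 0.734·0.945 = 0.0012650 + 0.69363 = 0.69489.
By Bayes' theorem, P(H|E) = 0.0012650 / 0.69489 = 0.002. Hence P(¬H|E) = 1 − 0.002 = 0.998.

P(¬H | E) ≈ 0.998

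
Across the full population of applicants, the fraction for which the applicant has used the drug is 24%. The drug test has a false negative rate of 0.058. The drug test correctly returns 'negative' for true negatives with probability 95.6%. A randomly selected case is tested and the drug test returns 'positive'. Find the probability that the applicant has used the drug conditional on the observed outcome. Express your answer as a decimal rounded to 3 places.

P(H | E) ≈ 0.871

Let H be the event that the applicant has used the drug. P(H) = 0.24, so P(¬H) = 0.76. With E the 'positive' result, P(E|H) = 0.942 and P(E|¬H) = 0.044.
P(E) = 0.942·0.24 + 0.044·0.76 = 0.22608 + 0.033440 = 0.25952.
By Bayes' theorem, P(H|E) = 0.22608 / 0.25952 = 0.871.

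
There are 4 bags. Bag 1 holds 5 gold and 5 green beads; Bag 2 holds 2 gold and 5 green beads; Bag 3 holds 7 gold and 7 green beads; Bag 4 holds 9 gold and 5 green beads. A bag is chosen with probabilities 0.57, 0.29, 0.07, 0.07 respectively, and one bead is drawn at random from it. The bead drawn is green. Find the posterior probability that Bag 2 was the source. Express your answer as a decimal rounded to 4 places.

Tabulate prior·likelihood by source: [1] prior 0.57, lik 0.5, product 0.2850; [2] prior 0.29, lik 0.7143, product 0.2071; [3] prior 0.07, lik 0.5, product 0.03500; [4] prior 0.07, lik 0.3571, product 0.02500.
Normalizing constant = 0.55214; the posterior for Bag 2 is its product over the sum, 0.2071/0.55214 = 0.3752.

Posterior probability ≈ 0.3752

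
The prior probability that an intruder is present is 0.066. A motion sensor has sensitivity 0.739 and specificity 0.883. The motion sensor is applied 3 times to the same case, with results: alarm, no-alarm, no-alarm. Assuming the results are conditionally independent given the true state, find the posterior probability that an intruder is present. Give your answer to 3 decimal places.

With H the event that an intruder is present, the joint likelihood of the observed sequence is P(data|H) = 0.739·0.261·0.261 = 0.050341 and P(data|¬H) = 0.117·0.883·0.883 = 0.091224.
Bayes: P(H|data) = 0.066·0.050341 / (0.066·0.050341 + 0.934·0.091224) = 0.0033225/0.088525 = 0.0375.

Posterior P(H) ≈ 0.038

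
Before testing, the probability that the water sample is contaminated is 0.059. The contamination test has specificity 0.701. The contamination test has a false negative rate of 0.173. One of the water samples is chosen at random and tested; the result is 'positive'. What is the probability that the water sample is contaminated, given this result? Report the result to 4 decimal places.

Write H for 'the water sample is contaminated'. Prior odds H:¬H = 0.059/0.941 = 0.062699. For the 'positive' outcome, the likelihood ratio is 0.827/0.299 = 2.7659.
Posterior odds = 0.062699 × 2.7659 = 0.17342, so P(H|E) = 0.17342/(1+0.17342) = 0.1478.

P(H | E) ≈ 0.1478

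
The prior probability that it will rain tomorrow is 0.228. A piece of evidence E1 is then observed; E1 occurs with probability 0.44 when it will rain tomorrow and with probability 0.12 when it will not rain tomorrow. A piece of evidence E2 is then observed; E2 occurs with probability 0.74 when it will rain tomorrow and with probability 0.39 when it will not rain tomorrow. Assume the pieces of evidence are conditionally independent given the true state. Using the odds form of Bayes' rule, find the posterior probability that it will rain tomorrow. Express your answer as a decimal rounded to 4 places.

Posterior probability ≈ 0.6726

Prior odds = 0.228/(1−0.228) = 0.29534. In log-odds, ln(0.29534) = -1.2196.
Add log likelihood ratios: ln(3.6667) + ln(1.8974) = 1.9398.
Posterior log-odds = 0.72015, so posterior odds = exp(0.72015) = 2.0547. Converting, P(H|E) = 2.0547/3.0547 = 0.6726.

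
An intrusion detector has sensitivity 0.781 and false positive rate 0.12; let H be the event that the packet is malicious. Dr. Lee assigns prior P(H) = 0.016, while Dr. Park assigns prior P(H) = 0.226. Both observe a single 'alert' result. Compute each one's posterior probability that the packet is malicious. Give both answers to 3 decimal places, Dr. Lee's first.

P('+'|H) = 0.781, P('+'|¬H) = 0.12.
Dr. Lee: numerator 0.781·0.016 = 0.012496; evidence = 0.012496+0.12·0.984 = 0.13058; posterior = 0.096.
Dr. Park: numerator 0.781·0.226 = 0.17651; evidence = 0.17651+0.12·0.774 = 0.26939; posterior = 0.655.

Dr. Lee: 0.096; Dr. Park: 0.655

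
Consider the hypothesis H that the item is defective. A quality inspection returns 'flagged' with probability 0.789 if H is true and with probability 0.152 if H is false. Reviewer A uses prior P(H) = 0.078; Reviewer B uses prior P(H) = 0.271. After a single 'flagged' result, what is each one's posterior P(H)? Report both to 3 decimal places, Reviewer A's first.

The likelihood ratio for a 'flagged' result is 0.789/0.152 = 5.1908.
Reviewer A: prior odds 0.078/0.922 = 0.084599; posterior odds 0.43913; posterior probability 0.305.
Reviewer B: prior odds 0.271/0.729 = 0.37174; posterior odds 1.9296; posterior probability 0.659.

Reviewer A: 0.305; Reviewer B: 0.659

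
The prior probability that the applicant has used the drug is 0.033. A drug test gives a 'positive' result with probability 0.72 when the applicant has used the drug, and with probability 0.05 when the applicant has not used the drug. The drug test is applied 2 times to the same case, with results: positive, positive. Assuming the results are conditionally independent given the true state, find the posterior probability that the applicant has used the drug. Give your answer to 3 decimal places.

Posterior P(H) ≈ 0.876

Let H be the event that the applicant has used the drug; start with P(H) = 0.033. P('positive'|H) = 0.72, P('positive'|¬H) = 0.05.
Update on result 1 ('positive'): P(H) ← 0.72·0.0330 / (0.72·0.0330 + 0.05·0.9670) = 0.023760/0.072110 = 0.3295.
Update on result 2 ('positive'): P(H) ← 0.72·0.3295 / (0.72·0.3295 + 0.05·0.6705) = 0.23724/0.27076 = 0.8762.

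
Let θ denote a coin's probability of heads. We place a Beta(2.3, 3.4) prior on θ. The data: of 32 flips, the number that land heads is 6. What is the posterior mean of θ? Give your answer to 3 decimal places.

Observing 6 successes and 26 failures updates Beta(2.3, 3.4) by adding the success and failure counts to the two shape parameters: α = 2.3+6 = 8.3, β = 3.4+26 = 29.4.
E[θ | data] = 8.3/(8.3+29.4) = 0.220.

Posterior mean ≈ 0.220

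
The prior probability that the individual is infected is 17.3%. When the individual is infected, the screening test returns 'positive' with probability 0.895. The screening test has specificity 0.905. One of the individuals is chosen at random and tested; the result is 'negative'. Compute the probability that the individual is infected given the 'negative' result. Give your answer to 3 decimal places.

Write H for 'the individual is infected'. Prior odds H:¬H = 0.173/0.827 = 0.20919. For the 'negative' outcome, the likelihood ratio is 0.105/0.905 = 0.11602.
Posterior odds = 0.20919 × 0.11602 = 0.024271, so P(H|E) = 0.024271/(1+0.024271) = 0.024.

P(H | E) ≈ 0.024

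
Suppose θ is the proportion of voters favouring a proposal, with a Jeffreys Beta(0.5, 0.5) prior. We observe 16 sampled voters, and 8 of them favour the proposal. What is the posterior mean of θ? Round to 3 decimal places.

Posterior mean ≈ 0.500

Observing 8 successes and 8 failures updates Beta(0.5, 0.5) by adding the success and failure counts to the two shape parameters: α = 0.5+8 = 8.5, β = 0.5+8 = 8.5.
Posterior mean = α/(α+β) = 8.5/17 = 0.500.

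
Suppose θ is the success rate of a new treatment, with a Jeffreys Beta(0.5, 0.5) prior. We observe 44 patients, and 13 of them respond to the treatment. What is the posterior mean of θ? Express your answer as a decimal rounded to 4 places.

Posterior mean ≈ 0.3000

The binomial likelihood is conjugate to the Beta prior: with 13 successes and 31 failures, the posterior is Beta(0.5+13, 0.5+31) = Beta(13.5, 31.5).
Posterior mean = α/(α+β) = 13.5/45 = 0.3000.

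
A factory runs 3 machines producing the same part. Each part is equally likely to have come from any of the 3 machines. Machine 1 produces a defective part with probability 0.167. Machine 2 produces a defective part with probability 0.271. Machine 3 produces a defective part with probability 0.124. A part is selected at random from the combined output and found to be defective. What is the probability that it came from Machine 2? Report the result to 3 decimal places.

Posterior probability ≈ 0.482

P(defective|M1) = 0.167; P(defective|M2) = 0.271; P(defective|M3) = 0.124.
Prior × likelihood for each source: 0.333333·0.167=0.05567, 0.333333·0.271=0.09033, 0.333333·0.124=0.04133. Summing gives P(defective) = 0.18733.
P(Machine 2 | defective) = 0.09033 / 0.18733 = 0.482.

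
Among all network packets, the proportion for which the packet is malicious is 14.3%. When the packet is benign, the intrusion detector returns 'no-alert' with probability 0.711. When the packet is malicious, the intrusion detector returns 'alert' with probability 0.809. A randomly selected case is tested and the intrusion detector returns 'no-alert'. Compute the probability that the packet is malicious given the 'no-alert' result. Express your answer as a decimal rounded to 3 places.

Let H be the event that the packet is malicious. P(H) = 0.143, so P(¬H) = 0.857. With E the 'no-alert' result, P(E|H) = 0.191 and P(E|¬H) = 0.711.
P(E) = 0.191·0.143 + 0.711·0.857 = 0.027313 + 0.60933 = 0.63664.
By Bayes' theorem, P(H|E) = 0.027313 / 0.63664 = 0.043.

P(H | E) ≈ 0.043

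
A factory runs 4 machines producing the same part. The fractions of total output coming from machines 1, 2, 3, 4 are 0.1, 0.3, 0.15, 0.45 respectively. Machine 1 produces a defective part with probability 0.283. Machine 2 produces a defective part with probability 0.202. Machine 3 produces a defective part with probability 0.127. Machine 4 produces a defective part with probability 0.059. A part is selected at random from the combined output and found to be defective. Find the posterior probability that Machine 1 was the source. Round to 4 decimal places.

Tabulate prior·likelihood by source: [1] prior 0.1, lik 0.283, product 0.02830; [2] prior 0.3, lik 0.202, product 0.06060; [3] prior 0.15, lik 0.127, product 0.01905; [4] prior 0.45, lik 0.059, product 0.02655.
Normalizing constant = 0.13450; the posterior for Machine 1 is its product over the sum, 0.02830/0.13450 = 0.2104.

Posterior probability ≈ 0.2104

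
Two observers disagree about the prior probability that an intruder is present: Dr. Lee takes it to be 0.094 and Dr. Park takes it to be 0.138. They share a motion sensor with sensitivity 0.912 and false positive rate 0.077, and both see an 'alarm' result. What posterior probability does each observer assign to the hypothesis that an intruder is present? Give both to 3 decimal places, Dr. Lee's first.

P('+'|H) = 0.912, P('+'|¬H) = 0.077.
Dr. Lee: numerator 0.912·0.094 = 0.085728; evidence = 0.085728+0.077·0.906 = 0.15549; posterior = 0.551.
Dr. Park: numerator 0.912·0.138 = 0.12586; evidence = 0.12586+0.077·0.862 = 0.19223; posterior = 0.655.

Dr. Lee: 0.551; Dr. Park: 0.655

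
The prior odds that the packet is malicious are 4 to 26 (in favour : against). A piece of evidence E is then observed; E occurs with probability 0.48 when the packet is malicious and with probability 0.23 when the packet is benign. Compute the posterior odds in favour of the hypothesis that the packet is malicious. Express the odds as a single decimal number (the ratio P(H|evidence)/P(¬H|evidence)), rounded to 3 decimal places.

Prior odds = 4/26 = 0.15385.
Likelihood ratio for E = 0.48/0.23 = 2.0870.
Posterior odds = prior odds × LR = 0.32107.

Posterior odds ≈ 0.321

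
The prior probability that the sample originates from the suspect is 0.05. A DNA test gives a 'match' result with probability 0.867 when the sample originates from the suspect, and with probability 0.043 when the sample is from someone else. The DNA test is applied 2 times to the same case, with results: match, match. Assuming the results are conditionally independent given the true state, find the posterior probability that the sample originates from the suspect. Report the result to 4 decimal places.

With H the event that the sample originates from the suspect, the joint likelihood of the observed sequence is P(data|H) = 0.867·0.867 = 0.75169 and P(data|¬H) = 0.043·0.043 = 0.0018490.
Bayes: P(H|data) = 0.05·0.75169 / (0.05·0.75169 + 0.95·0.0018490) = 0.037584/0.039341 = 0.9554.

Posterior P(H) ≈ 0.9554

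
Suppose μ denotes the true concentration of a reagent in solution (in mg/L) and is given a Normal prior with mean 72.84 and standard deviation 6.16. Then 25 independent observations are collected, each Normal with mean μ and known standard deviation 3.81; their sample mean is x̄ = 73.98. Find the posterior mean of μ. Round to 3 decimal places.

Posterior mean ≈ 73.963

With known σ, the Normal prior is conjugate. Weight on the data is w = (n/σ²)/(n/σ² + 1/τ₀²) = 1.72223/(1.72223+0.0263535) = 0.98493.
Posterior mean = w·x̄ + (1−w)·μ₀ = 0.98493·73.98 + 0.015071·72.84 = 73.963.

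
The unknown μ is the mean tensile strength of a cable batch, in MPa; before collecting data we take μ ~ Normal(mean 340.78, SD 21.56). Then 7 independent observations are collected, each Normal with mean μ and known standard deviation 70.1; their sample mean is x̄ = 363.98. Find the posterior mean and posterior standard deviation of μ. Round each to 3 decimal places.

Posterior mean ≈ 350.022; posterior SD ≈ 16.723

Prior precision 1/τ₀² = 1/21.56² = 0.00215131; data precision n/σ² = 7/70.1² = 0.00142450.
Posterior precision = 0.00215131 + 0.00142450 = 0.00357581, giving posterior SD = 1/√0.00357581 = 16.723.
Posterior mean = (0.00215131·340.78 + 0.00142450·363.98) / 0.00357581 = 350.022.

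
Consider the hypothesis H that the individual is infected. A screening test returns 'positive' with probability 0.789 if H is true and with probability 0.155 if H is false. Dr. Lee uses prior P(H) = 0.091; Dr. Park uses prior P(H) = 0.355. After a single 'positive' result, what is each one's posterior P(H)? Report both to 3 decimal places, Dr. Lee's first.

P('+'|H) = 0.789, P('+'|¬H) = 0.155.
Dr. Lee: numerator 0.789·0.091 = 0.071799; evidence = 0.071799+0.155·0.909 = 0.21269; posterior = 0.338.
Dr. Park: numerator 0.789·0.355 = 0.28009; evidence = 0.28009+0.155·0.645 = 0.38007; posterior = 0.737.

Dr. Lee: 0.338; Dr. Park: 0.737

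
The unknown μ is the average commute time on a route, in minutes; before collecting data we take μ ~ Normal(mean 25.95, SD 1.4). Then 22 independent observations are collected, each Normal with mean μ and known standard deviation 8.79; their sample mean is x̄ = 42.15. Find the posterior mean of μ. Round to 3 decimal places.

Posterior mean ≈ 31.753

With known σ, the Normal prior is conjugate. Weight on the data is w = (n/σ²)/(n/σ² + 1/τ₀²) = 0.284738/(0.284738+0.510204) = 0.35819.
Posterior mean = w·x̄ + (1−w)·μ₀ = 0.35819·42.15 + 0.64181·25.95 = 31.753.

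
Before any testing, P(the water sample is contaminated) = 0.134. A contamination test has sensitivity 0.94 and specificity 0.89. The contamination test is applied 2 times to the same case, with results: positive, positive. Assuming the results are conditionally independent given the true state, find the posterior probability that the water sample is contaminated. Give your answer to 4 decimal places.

With H the event that the water sample is contaminated, the joint likelihood of the observed sequence is P(data|H) = 0.94·0.94 = 0.88360 and P(data|¬H) = 0.11·0.11 = 0.012100.
Bayes: P(H|data) = 0.134·0.88360 / (0.134·0.88360 + 0.866·0.012100) = 0.11840/0.12888 = 0.9187.

Posterior P(H) ≈ 0.9187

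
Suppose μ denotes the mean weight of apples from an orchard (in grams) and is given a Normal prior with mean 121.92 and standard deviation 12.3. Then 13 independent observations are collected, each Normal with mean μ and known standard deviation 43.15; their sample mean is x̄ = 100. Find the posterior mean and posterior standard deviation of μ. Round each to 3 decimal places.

Posterior mean ≈ 110.660; posterior SD ≈ 8.577

Prior precision 1/τ₀² = 1/12.3² = 0.00660982; data precision n/σ² = 13/43.15² = 0.00698203.
Posterior precision = 0.00660982 + 0.00698203 = 0.0135919, giving posterior SD = 1/√0.0135919 = 8.577.
Posterior mean = (0.00660982·121.92 + 0.00698203·100) / 0.0135919 = 110.660.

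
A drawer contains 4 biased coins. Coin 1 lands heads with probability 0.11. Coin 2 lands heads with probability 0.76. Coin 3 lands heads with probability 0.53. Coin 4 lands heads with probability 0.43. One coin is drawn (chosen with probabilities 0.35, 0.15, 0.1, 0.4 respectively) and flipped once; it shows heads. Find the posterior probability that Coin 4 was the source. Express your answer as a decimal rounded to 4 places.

Posterior probability ≈ 0.4556

P(heads|C1) = 0.11; P(heads|C2) = 0.76; P(heads|C3) = 0.53; P(heads|C4) = 0.43.
Prior × likelihood for each source: 0.35·0.11=0.03850, 0.15·0.76=0.1140, 0.1·0.53=0.05300, 0.4·0.43=0.1720. Summing gives P(heads) = 0.37750.
P(Coin 4 | heads) = 0.1720 / 0.37750 = 0.4556.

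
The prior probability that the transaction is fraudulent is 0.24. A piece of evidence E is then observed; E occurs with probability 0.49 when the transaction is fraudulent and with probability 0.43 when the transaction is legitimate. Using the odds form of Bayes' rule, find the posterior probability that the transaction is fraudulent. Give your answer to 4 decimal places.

Posterior probability ≈ 0.2646

Prior odds = 0.24/(1−0.24) = 0.31579. In log-odds, ln(0.31579) = -1.1527.
Add log likelihood ratio: ln(1.1395) = 0.13062.
Posterior log-odds = -1.0221, so posterior odds = exp(-1.0221) = 0.35985. Converting, P(H|E) = 0.35985/1.3599 = 0.2646.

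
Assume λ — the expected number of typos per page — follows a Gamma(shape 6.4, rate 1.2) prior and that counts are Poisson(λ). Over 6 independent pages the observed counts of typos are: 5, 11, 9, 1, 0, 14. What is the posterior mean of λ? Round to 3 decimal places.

Posterior mean ≈ 6.444

Total count ∑xᵢ = 40 over n = 6 pages.
Gamma is conjugate to the Poisson likelihood: posterior is Gamma(shape = 6.4+40 = 46.4, rate = 1.2+6 = 7.2).
E[λ | data] = 46.4/7.2 = 6.444.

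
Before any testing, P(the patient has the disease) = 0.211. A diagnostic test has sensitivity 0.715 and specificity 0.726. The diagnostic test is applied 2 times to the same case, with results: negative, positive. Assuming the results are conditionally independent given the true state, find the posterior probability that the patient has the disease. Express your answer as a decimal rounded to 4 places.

Posterior P(H) ≈ 0.2150

With H the event that the patient has the disease, the joint likelihood of the observed sequence is P(data|H) = 0.285·0.715 = 0.20377 and P(data|¬H) = 0.726·0.274 = 0.19892.
Bayes: P(H|data) = 0.211·0.20377 / (0.211·0.20377 + 0.789·0.19892) = 0.042997/0.19995 = 0.2150.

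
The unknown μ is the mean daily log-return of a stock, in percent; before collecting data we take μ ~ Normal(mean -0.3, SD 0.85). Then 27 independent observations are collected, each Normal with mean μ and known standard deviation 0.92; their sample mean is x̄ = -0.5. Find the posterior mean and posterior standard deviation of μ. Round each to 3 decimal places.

Prior precision 1/τ₀² = 1/0.85² = 1.38408; data precision n/σ² = 27/0.92² = 31.8998.
Posterior precision = 1.38408 + 31.8998 = 33.2839, giving posterior SD = 1/√33.2839 = 0.173.
Posterior mean = (1.38408·-0.3 + 31.8998·-0.5) / 33.2839 = -0.492.

Posterior mean ≈ -0.492; posterior SD ≈ 0.173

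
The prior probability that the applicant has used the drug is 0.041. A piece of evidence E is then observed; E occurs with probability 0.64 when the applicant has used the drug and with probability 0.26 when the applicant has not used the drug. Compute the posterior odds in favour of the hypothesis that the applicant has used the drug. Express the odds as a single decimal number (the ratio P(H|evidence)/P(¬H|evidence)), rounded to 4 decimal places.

Posterior odds ≈ 0.1052

Prior odds = 0.041/(1−0.041) = 0.042753.
Likelihood ratio for E = 0.64/0.26 = 2.4615.
Posterior odds = prior odds × LR = 0.10524.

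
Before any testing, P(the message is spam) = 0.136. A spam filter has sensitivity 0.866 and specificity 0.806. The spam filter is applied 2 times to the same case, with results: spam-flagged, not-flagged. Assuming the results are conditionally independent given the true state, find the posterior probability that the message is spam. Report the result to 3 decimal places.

Posterior P(H) ≈ 0.105

Let H be the event that the message is spam; start with P(H) = 0.136. P('spam-flagged'|H) = 0.866, P('spam-flagged'|¬H) = 0.194.
Update on result 1 ('spam-flagged'): P(H) ← 0.866·0.1360 / (0.866·0.1360 + 0.194·0.8640) = 0.11778/0.28539 = 0.4127.
Update on result 2 ('not-flagged'): P(H) ← 0.134·0.4127 / (0.134·0.4127 + 0.806·0.5873) = 0.055299/0.52868 = 0.1046.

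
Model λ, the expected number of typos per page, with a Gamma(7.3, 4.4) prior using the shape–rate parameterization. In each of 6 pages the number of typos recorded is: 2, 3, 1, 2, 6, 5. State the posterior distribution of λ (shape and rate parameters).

The Poisson likelihood adds the total count to the shape and the number of exposure periods to the rate. Here ∑xᵢ = 19 and n = 6, so shape 7.3→26.3 and rate 4.4→10.4.

Posterior: Gamma(shape=26.3, rate=10.4)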